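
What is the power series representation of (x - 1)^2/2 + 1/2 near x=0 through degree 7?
x^2/2 - x + 1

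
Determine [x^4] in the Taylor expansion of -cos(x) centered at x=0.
Expand to order 4: -cos(x) = -x^4/24 + x^2/2 - 1 + O(x^5).
The coefficient of x^4 is -1/24.

Final answer: -1/24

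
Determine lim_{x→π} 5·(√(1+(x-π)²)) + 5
Direct substitution at x = π gives 10.

Final answer: 10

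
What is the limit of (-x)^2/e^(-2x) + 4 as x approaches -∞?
The quotient is an ∞/∞ indeterminate form as x → -∞.
Compare growth rates of the dominant terms (exponentials ≫ polynomials ≫ logarithms), or apply L'Hôpital's rule; the quotient → 0.
Adding the constant: 0 + 4 = 4. Limit = 4.

Final answer: 4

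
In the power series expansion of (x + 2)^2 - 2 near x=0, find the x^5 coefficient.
Expand to order 5: (x + 2)^2 - 2 = x^2 + 4·x + 2 + O(x^6).
The coefficient of x^5 is 0.

Final answer: 0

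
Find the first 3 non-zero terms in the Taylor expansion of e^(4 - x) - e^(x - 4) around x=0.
x^2·(-e^(-4)/2 + e^(4)/2) + x·(-e^(4) - e^(-4)) - e^(-4) + e^(4)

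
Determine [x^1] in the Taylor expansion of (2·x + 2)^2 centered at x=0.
Expand to order 1: (2·x + 2)^2 = 8·x + 4 + O(x^2).
The coefficient of x^1 is 8.

Final answer: 8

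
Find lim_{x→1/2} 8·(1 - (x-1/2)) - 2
Direct substitution at x = 1/2 gives 6.

Final answer: 6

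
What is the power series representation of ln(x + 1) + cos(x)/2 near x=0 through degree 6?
-241·x^6/1440 + x^5/5 - 11·x^4/48 + x^3/3 - 3·x^2/4 + x + 1/2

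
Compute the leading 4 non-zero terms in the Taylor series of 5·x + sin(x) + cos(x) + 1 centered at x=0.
-x^3/6 - x^2/2 + 6·x + 2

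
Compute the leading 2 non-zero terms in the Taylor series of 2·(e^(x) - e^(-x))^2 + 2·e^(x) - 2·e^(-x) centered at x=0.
8·x^2 + 4·x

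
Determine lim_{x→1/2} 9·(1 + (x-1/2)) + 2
Direct substitution at x = 1/2 gives 11.

Final answer: 11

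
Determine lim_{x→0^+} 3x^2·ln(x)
This is a 0·∞ indeterminate form at x → 0⁺.
Rewrite the product as 3·ln(x) / x^(-2) and apply L'Hôpital, or use the standard hierarchy x^(-2) ≫ |ln x| as x → 0⁺.
The indeterminate product → 0, so the limit = 0.

Final answer: 0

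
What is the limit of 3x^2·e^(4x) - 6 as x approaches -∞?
The product is a 0·∞ indeterminate form at x → -∞.
Rewrite the product as 3x^2 / e^(-4x) (an ∞/∞ form) and apply L'Hôpital, or use the standard hierarchy e^(4|x|) ≫ |x^2| as x → -∞.
The indeterminate product → 0, so the limit = -6.

Final answer: -6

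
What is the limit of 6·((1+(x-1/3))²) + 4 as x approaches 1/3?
Direct substitution at x = 1/3 gives 10.

Final answer: 10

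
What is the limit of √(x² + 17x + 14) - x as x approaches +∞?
This is an ∞ − ∞ indeterminate form.
Multiply and divide by the conjugate √(x²+17x + 14) + x; the x² terms cancel, leaving (17x + 14)/(√(x²+17x + 14)+x) → 17/2.
Limit = 17/2.

Final answer: 17/2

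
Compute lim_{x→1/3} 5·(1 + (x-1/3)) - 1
Direct substitution at x = 1/3 gives 4.

Final answer: 4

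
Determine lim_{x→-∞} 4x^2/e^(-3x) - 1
The quotient is an ∞/∞ indeterminate form as x → -∞.
Compare growth rates of the dominant terms (exponentials ≫ polynomials ≫ logarithms), or apply L'Hôpital's rule; the quotient → 0.
Adding the constant: 0 - 1 = -1. Limit = -1.

Final answer: -1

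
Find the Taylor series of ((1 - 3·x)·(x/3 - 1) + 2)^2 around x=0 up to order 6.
x^4 - 20·x^3/3 + 82·x^2/9 + 20·x/3 + 1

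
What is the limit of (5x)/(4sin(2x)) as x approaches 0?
Both numerator and denominator → 0 as x → 0; this is a 0/0 indeterminate form.
Expand each to leading order near x = 0: numerator ~ 5·x, denominator ~ 8·x.
The limit of the ratio is 5/8.

Final answer: 5/8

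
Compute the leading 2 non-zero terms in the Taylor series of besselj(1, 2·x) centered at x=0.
-x^3/2 + x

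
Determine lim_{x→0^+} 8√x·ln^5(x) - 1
The product is a 0·∞ indeterminate form at x → 0⁺.
Rewrite the product as 8·ln^5(x) / x^(-1/2) and apply L'Hôpital, or use the standard hierarchy x^(-1/2) ≫ |ln x|^5 as x → 0⁺.
The indeterminate product → 0, so the limit = -1.

Final answer: -1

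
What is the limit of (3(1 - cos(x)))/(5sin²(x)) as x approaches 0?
Both numerator and denominator → 0 as x → 0; this is a 0/0 indeterminate form.
Expand each to leading order near x = 0: numerator ~ 3·x^2/2, denominator ~ 5·x^2.
The limit of the ratio is 3/10.

Final answer: 3/10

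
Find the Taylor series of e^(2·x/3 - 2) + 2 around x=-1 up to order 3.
(1 + 2·e^(8/3))·e^(-8/3) + 2·e^(-8/3)·(x + 1)/3 + 2·e^(-8/3)·(x + 1)^2/9 + 4·e^(-8/3)·(x + 1)^3/81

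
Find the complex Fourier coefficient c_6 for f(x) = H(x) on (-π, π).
Compute the real Fourier coefficients first: a_6 = 0, b_6 = 0.
Then c_6 = (a_6 − i·b_6)/2 = 0.

Final answer: 0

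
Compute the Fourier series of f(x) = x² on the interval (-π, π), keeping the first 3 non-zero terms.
-4·cos(x) + cos(2·x) + π^2/3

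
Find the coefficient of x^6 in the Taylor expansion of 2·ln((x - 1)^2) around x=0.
Expand to order 6: 2·ln((x - 1)^2) = -2·x^6/3 - 4·x^5/5 - x^4 - 4·x^3/3 - 2·x^2 - 4·x + O(x^7).
The coefficient of x^6 is -2/3.

Final answer: -2/3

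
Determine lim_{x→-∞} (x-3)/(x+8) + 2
Evaluate the dominant behaviour as x → -∞; each term tends to a finite value or vanishes.
Limit = 3.

Final answer: 3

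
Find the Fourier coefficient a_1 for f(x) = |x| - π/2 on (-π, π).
a_1 = (1/π) ∫_{-π}^{π} f(x)·cos(1x) dx.
Evaluate the integral (use parity and integration by parts as needed): a_1 = -4/π.

Final answer: -4/π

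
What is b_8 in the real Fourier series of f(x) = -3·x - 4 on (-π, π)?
b_8 = (1/π) ∫_{-π}^{π} f(x)·sin(8x) dx.
Evaluate the integral (use parity and integration by parts as needed): b_8 = 3/4.

Final answer: 3/4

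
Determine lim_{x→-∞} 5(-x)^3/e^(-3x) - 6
The quotient is an ∞/∞ indeterminate form as x → -∞.
Compare growth rates of the dominant terms (exponentials ≫ polynomials ≫ logarithms), or apply L'Hôpital's rule; the quotient → 0.
Adding the constant: 0 - 6 = -6. Limit = -6.

Final answer: -6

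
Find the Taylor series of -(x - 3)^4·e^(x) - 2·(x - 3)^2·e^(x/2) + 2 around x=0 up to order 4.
-91·x^4/64 - 11·x^3/8 + 61·x^2/4 + 30·x - 97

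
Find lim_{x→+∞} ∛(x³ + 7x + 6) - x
This is an ∞ − ∞ indeterminate form.
Multiply by (A² + AB + B²)/(A² + AB + B²) where A = ∛(x³+7x + 6), B = x to use A³ − B³ = (A−B)(A²+AB+B²); the x³ terms cancel, leaving (7x + 6)/(A²+AB+B²) with denominator ~ 3x², so the limit is 0.
Limit = 0.

Final answer: 0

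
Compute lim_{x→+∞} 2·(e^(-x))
Evaluate the dominant behaviour as x → +∞; each term tends to a finite value or vanishes.
Limit = 0.

Final answer: 0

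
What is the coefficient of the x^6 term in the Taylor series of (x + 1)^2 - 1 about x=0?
Expand to order 6: (x + 1)^2 - 1 = x^2 + 2·x + O(x^7).
The coefficient of x^6 is 0.

Final answer: 0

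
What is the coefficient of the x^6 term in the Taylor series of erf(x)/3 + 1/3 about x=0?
Expand to order 6: erf(x)/3 + 1/3 = x^5/(15·√(π)) - 2·x^3/(9·√(π)) + 2·x/(3·√(π)) + 1/3 + O(x^7).
The coefficient of x^6 is 0.

Final answer: 0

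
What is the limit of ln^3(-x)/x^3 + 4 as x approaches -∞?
The quotient is an ∞/∞ indeterminate form as x → -∞.
Compare growth rates of the dominant terms (exponentials ≫ polynomials ≫ logarithms), or apply L'Hôpital's rule; the quotient → 0.
Adding the constant: 0 + 4 = 4. Limit = 4.

Final answer: 4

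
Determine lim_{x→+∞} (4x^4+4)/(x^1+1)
This is an ∞/∞ indeterminate form as x → +∞.
Divide numerator and denominator by x^4 and let the lower-order terms vanish; the numerator's degree 4 exceeds the denominator's degree 1, so the quotient diverges.
Limit = ∞.

Final answer: ∞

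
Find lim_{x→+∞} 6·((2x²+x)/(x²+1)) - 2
Evaluate the dominant behaviour as x → +∞; each term tends to a finite value or vanishes.
Limit = 10.

Final answer: 10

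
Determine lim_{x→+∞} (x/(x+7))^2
As x → +∞: x/(x+7) = 1/(1 + 7/x) → 1, and the 2nd power of a limit-1 base also → 1.
Limit = 1.

Final answer: 1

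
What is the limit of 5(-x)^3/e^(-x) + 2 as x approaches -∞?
The quotient is an ∞/∞ indeterminate form as x → -∞.
Compare growth rates of the dominant terms (exponentials ≫ polynomials ≫ logarithms), or apply L'Hôpital's rule; the quotient → 0.
Adding the constant: 0 + 2 = 2. Limit = 2.

Final answer: 2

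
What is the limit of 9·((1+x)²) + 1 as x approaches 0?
Direct substitution at x = 0 gives 10.

Final answer: 10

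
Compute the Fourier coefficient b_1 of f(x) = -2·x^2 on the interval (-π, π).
b_1 = (1/π) ∫_{-π}^{π} f(x)·sin(1x) dx.
Evaluate the integral (use parity and integration by parts as needed): b_1 = 0.

Final answer: 0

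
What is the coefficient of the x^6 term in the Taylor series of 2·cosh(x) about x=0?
Expand to order 6: 2·cosh(x) = x^6/360 + x^4/12 + x^2 + 2 + O(x^7).
The coefficient of x^6 is 1/360.

Final answer: 1/360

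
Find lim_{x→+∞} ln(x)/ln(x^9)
This is an ∞/∞ indeterminate form as x → +∞.
Write ln(x^9) = 9·ln(x), reducing the quotient to 1/9.
Limit = 1/9.

Final answer: 1/9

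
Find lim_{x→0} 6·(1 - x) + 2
Direct substitution at x = 0 gives 8.

Final answer: 8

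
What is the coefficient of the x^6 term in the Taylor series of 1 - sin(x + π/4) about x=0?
Expand to order 6: 1 - sin(x + π/4) = √(2)·x^6/1440 - √(2)·x^5/240 - √(2)·x^4/48 + √(2)·x^3/12 + √(2)·x^2/4 - √(2)·x/2 - √(2)/2 + 1 + O(x^7).
The coefficient of x^6 is √(2)/1440.

Final answer: √(2)/1440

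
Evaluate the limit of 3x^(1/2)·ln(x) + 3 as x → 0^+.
The product is a 0·∞ indeterminate form at x → 0⁺.
Rewrite the product as 3·ln(x) / x^(-1/2) and apply L'Hôpital, or use the standard hierarchy x^(-1/2) ≫ |ln x| as x → 0⁺.
The indeterminate product → 0, so the limit = 3.

Final answer: 3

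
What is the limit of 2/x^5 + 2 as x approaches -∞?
Evaluate the dominant behaviour as x → -∞; each term tends to a finite value or vanishes.
Limit = 2.

Final answer: 2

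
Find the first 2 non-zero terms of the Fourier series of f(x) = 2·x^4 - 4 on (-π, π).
(96 - 16·π^2)·cos(x) - 4 + 2·π^4/5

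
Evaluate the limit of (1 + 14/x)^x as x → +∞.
As x → +∞: this is the defining limit (1 + 14/x)^x → e^14.
Limit = e^(14).

Final answer: e^(14)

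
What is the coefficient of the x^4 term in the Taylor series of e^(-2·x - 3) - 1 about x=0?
Expand to order 4: e^(-2·x - 3) - 1 = 2·x^4·e^(-3)/3 - 4·x^3·e^(-3)/3 + 2·x^2·e^(-3) - 2·x·e^(-3) - 1 + e^(-3) + O(x^5).
The coefficient of x^4 is 2·e^(-3)/3.

Final answer: 2·e^(-3)/3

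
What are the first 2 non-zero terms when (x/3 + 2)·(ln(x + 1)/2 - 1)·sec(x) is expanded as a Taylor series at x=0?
2·x/3 - 2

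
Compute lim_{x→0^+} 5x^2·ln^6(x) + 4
The product is a 0·∞ indeterminate form at x → 0⁺.
Rewrite the product as 5·ln^6(x) / x^(-2) and apply L'Hôpital, or use the standard hierarchy x^(-2) ≫ |ln x|^6 as x → 0⁺.
The indeterminate product → 0, so the limit = 4.

Final answer: 4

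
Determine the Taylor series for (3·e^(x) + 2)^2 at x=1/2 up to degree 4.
4 + 12·e^(1/2) + 9·e + (12·e^(1/2) + 18·e)·(x - 1/2) + (48·e^(1/2) + 360·e + 972·e^(3/2) + 486·e^(5/2) + 1134·e^(2))·(x - 1/2)^2/(8 + 36·e^(1/2) + 27·e^(3/2) + 54·e) + (16·e^(1/2) + 168·e + 540·e^(3/2) + 324·e^(5/2) + 702·e^(2))·(x - 1/2)^3/(8 + 36·e^(1/2) + 27·e^(3/2) + 54·e) + (8·e^(1/2) + 132·e + 486·e^(3/2) + 324·e^(5/2) + 675·e^(2))·(x - 1/2)^4/(16 + 72·e^(1/2) + 54·e^(3/2) + 108·e)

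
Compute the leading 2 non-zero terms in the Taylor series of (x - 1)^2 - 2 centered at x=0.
-2·x - 1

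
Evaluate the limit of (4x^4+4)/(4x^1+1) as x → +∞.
This is an ∞/∞ indeterminate form as x → +∞.
Divide numerator and denominator by x^4 and let the lower-order terms vanish; the numerator's degree 4 exceeds the denominator's degree 1, so the quotient diverges.
Limit = ∞.

Final answer: ∞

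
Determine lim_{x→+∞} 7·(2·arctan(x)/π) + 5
Evaluate the dominant behaviour as x → +∞; each term tends to a finite value or vanishes.
Limit = 12.

Final answer: 12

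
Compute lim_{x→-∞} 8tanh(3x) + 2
Evaluate the dominant behaviour as x → -∞; each term tends to a finite value or vanishes.
Limit = -6.

Final answer: -6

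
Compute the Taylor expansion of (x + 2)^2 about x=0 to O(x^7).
x^2 + 4·x + 4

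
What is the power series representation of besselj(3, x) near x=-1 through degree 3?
-besselj(3, 1) + (-besselj(4, 1)/2 + besselj(2, 1)/2)·(x + 1) + (-besselj(1, 1)/8 - besselj(5, 1)/8 + besselj(3, 1)/4)·(x + 1)^2 + (-besselj(2, 1)/16 - besselj(6, 1)/48 + besselj(4, 1)/16 + besselj(0, 1)/48)·(x + 1)^3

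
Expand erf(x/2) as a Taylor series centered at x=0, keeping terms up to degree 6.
x^5/(160·√(π)) - x^3/(12·√(π)) + x/√(π)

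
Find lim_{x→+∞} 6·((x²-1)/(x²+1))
Evaluate the dominant behaviour as x → +∞; each term tends to a finite value or vanishes.
Limit = 6.

Final answer: 6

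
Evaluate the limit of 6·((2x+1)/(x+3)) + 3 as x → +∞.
Evaluate the dominant behaviour as x → +∞; each term tends to a finite value or vanishes.
Limit = 15.

Final answer: 15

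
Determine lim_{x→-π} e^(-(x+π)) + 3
Direct substitution at x = -π gives 4.

Final answer: 4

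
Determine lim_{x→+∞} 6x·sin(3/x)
As x → +∞: let u = 3/x → 0⁺; then 6·x·sin(3/x) = 6·3·sin(u)/u → 6·3·1 = 18.
Limit = 18.

Final answer: 18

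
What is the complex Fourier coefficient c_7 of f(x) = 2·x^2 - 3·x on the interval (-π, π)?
Compute the real Fourier coefficients first: a_7 = -8/49, b_7 = -6/7.
Then c_7 = (a_7 − i·b_7)/2 = -4/49 + 3·i/7.

Final answer: -4/49 + 3·i/7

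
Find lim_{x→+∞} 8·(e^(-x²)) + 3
Evaluate the dominant behaviour as x → +∞; each term tends to a finite value or vanishes.
Limit = 3.

Final answer: 3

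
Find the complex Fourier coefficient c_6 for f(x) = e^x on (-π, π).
Compute the real Fourier coefficients first: a_6 = (-1 + e^(2·π))·e^(-π)/(37·π), b_6 = (6 - 6·e^(2·π))·e^(-π)/(37·π).
Then c_6 = (a_6 − i·b_6)/2 = -e^(-π)/(74·π) + e^(π)/(74·π) - 3·i·e^(-π)/(37·π) + 3·i·e^(π)/(37·π).

Final answer: -e^(-π)/(74·π) + e^(π)/(74·π) - 3·i·e^(-π)/(37·π) + 3·i·e^(π)/(37·π)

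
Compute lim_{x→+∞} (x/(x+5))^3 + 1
As x → +∞: x/(x+5) = 1/(1 + 5/x) → 1, and the 3rd power of a limit-1 base also → 1; with the additive constant, 1 + 1 = 2.
Limit = 2.

Final answer: 2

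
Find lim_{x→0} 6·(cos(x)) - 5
Direct substitution at x = 0 gives 1.

Final answer: 1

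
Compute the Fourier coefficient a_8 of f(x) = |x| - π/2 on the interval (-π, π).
a_8 = (1/π) ∫_{-π}^{π} f(x)·cos(8x) dx.
Evaluate the integral (use parity and integration by parts as needed): a_8 = 0.

Final answer: 0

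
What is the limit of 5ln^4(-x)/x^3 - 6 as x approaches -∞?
The quotient is an ∞/∞ indeterminate form as x → -∞.
Compare growth rates of the dominant terms (exponentials ≫ polynomials ≫ logarithms), or apply L'Hôpital's rule; the quotient → 0.
Adding the constant: 0 - 6 = -6. Limit = -6.

Final answer: -6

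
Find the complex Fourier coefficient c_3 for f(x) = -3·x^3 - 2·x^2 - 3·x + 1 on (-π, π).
Compute the real Fourier coefficients first: a_3 = 8/9, b_3 = -2·π^2 - 2/3.
Then c_3 = (a_3 − i·b_3)/2 = 4/9 + i/3 + i·π^2.

Final answer: 4/9 + i/3 + i·π^2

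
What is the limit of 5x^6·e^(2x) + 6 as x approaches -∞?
The product is a 0·∞ indeterminate form at x → -∞.
Rewrite the product as 5x^6 / e^(-2x) (an ∞/∞ form) and apply L'Hôpital, or use the standard hierarchy e^(2|x|) ≫ |x^6| as x → -∞.
The indeterminate product → 0, so the limit = 6.

Final answer: 6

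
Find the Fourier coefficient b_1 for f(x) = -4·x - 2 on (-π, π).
b_1 = (1/π) ∫_{-π}^{π} f(x)·sin(1x) dx.
Evaluate the integral (use parity and integration by parts as needed): b_1 = -8.

Final answer: -8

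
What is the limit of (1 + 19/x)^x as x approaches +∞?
As x → +∞: this is the defining limit (1 + 19/x)^x → e^19.
Limit = e^(19).

Final answer: e^(19)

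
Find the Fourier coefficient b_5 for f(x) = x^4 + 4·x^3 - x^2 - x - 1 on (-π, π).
b_5 = (1/π) ∫_{-π}^{π} f(x)·sin(5x) dx.
Evaluate the integral (use parity and integration by parts as needed): b_5 = -98/125 + 8·π^2/5.

Final answer: -98/125 + 8·π^2/5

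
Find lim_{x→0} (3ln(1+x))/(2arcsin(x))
Both numerator and denominator → 0 as x → 0; this is a 0/0 indeterminate form.
Expand each to leading order near x = 0: numerator ~ 3·x, denominator ~ 2·x.
The limit of the ratio is 3/2.

Final answer: 3/2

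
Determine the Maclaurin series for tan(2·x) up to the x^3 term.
8·x^3/3 + 2·x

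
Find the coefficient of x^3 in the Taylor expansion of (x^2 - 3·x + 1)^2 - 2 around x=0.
Expand to order 3: (x^2 - 3·x + 1)^2 - 2 = -6·x^3 + 11·x^2 - 6·x - 1 + O(x^4).
The coefficient of x^3 is -6.

Final answer: -6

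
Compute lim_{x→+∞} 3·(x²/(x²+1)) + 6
Evaluate the dominant behaviour as x → +∞; each term tends to a finite value or vanishes.
Limit = 9.

Final answer: 9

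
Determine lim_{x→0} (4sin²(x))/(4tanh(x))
Both numerator and denominator → 0 as x → 0; this is a 0/0 indeterminate form.
Expand each to leading order near x = 0: numerator ~ 4·x^2, denominator ~ 4·x.
The limit of the ratio is 0.

Final answer: 0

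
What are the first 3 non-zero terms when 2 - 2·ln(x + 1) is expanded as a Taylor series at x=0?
x^2 - 2·x + 2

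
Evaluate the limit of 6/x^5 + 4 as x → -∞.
Evaluate the dominant behaviour as x → -∞; each term tends to a finite value or vanishes.
Limit = 4.

Final answer: 4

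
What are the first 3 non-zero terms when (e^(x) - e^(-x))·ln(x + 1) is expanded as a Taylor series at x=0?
x^4 - x^3 + 2·x^2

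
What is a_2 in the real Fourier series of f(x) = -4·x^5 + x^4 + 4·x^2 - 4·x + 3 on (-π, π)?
a_2 = (1/π) ∫_{-π}^{π} f(x)·cos(2x) dx.
Evaluate the integral (use parity and integration by parts as needed): a_2 = 1 + 2·π^2.

Final answer: 1 + 2·π^2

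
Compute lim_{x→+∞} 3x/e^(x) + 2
The quotient is an ∞/∞ indeterminate form as x → +∞.
The exponential denominator e^(x) dominates the polynomial numerator (e^x ≫ x as x → ∞), so the quotient → 0.
Adding the constant: 0 + 2 = 2. Limit = 2.

Final answer: 2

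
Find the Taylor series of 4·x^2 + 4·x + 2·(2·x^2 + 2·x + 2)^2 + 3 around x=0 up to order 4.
8·x^4 + 16·x^3 + 28·x^2 + 20·x + 11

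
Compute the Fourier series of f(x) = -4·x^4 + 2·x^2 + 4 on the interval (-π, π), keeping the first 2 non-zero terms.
(-200 + 32·π^2)·cos(x) - 4·π^4/5 + 4 + 2·π^2/3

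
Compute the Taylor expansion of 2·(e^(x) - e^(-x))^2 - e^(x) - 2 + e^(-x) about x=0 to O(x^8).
-x^7/2520 + 16·x^6/45 - x^5/60 + 8·x^4/3 - x^3/3 + 8·x^2 - 2·x - 2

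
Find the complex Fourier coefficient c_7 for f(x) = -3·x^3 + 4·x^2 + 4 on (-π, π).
Compute the real Fourier coefficients first: a_7 = -16/49, b_7 = 36/343 - 6·π^2/7.
Then c_7 = (a_7 − i·b_7)/2 = -8/49 - 18·i/343 + 3·i·π^2/7.

Final answer: -8/49 - 18·i/343 + 3·i·π^2/7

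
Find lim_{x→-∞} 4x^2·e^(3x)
This is a 0·∞ indeterminate form at x → -∞.
Rewrite the product as 4x^2 / e^(-3x) (an ∞/∞ form) and apply L'Hôpital, or use the standard hierarchy e^(3|x|) ≫ |x^2| as x → -∞.
The indeterminate product → 0, so the limit = 0.

Final answer: 0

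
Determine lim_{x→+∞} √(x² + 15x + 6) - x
As x → +∞: multiply by the conjugate to get (15x+6)/(√(x²+15x+6)+x); the denominator ~ 2x, so the limit is 15/2.
Limit = 15/2.

Final answer: 15/2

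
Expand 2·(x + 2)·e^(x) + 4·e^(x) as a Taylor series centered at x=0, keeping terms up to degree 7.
11·x^7/2520 + x^6/36 + 3·x^5/20 + 2·x^4/3 + 7·x^3/3 + 6·x^2 + 10·x + 8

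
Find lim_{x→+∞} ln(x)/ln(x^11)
This is an ∞/∞ indeterminate form as x → +∞.
Write ln(x^11) = 11·ln(x), reducing the quotient to 1/11.
Limit = 1/11.

Final answer: 1/11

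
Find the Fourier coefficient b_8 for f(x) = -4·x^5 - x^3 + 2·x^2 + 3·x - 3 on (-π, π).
b_8 = (1/π) ∫_{-π}^{π} f(x)·sin(8x) dx.
Evaluate the integral (use parity and integration by parts as needed): b_8 = -381/512 - π^2/16 + π^4.

Final answer: -381/512 - π^2/16 + π^4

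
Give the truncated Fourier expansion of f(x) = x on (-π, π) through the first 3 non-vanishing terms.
2·sin(x) - sin(2·x) + 2·sin(3·x)/3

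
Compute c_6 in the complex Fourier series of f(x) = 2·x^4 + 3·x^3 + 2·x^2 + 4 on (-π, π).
Compute the real Fourier coefficients first: a_6 = 4/27 + 4·π^2/9, b_6 = 1/6 - π^2.
Then c_6 = (a_6 − i·b_6)/2 = 2/27 + 2·π^2/9 - i/12 + i·π^2/2.

Final answer: 2/27 + 2·π^2/9 - i/12 + i·π^2/2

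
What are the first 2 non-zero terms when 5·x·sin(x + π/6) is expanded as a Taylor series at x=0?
5·√(3)·x^2/2 + 5·x/2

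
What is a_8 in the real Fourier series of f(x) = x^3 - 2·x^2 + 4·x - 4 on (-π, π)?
a_8 = (1/π) ∫_{-π}^{π} f(x)·cos(8x) dx.
Evaluate the integral (use parity and integration by parts as needed): a_8 = -1/8.

Final answer: -1/8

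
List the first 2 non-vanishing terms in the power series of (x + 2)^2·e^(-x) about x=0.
4 - x^2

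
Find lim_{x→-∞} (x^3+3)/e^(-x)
This is an ∞/∞ indeterminate form as x → -∞.
Compare growth rates of the dominant terms (exponentials ≫ polynomials ≫ logarithms), or apply L'Hôpital's rule; the quotient → 0.
Limit = 0.

Final answer: 0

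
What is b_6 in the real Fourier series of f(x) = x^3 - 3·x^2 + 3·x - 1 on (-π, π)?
b_6 = (1/π) ∫_{-π}^{π} f(x)·sin(6x) dx.
Evaluate the integral (use parity and integration by parts as needed): b_6 = -π^2/3 - 17/18.

Final answer: -π^2/3 - 17/18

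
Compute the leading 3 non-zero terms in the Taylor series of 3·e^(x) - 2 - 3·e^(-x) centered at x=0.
x^3 + 6·x - 2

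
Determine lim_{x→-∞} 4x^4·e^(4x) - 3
The product is a 0·∞ indeterminate form at x → -∞.
Rewrite the product as 4x^4 / e^(-4x) (an ∞/∞ form) and apply L'Hôpital, or use the standard hierarchy e^(4|x|) ≫ |x^4| as x → -∞.
The indeterminate product → 0, so the limit = -3.

Final answer: -3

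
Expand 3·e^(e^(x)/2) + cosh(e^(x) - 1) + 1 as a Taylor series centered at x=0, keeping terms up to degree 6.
x^6·(97/720 + 513·e^(1/2)/5120) + x^5·(5/24 + 257·e^(1/2)/1280) + x^4·(1/3 + 49·e^(1/2)/128) + x^3·(1/2 + 11·e^(1/2)/16) + x^2·(1/2 + 9·e^(1/2)/8) + 3·x·e^(1/2)/2 + 2 + 3·e^(1/2)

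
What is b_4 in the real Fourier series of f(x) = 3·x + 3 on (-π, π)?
b_4 = (1/π) ∫_{-π}^{π} f(x)·sin(4x) dx.
Evaluate the integral (use parity and integration by parts as needed): b_4 = -3/2.

Final answer: -3/2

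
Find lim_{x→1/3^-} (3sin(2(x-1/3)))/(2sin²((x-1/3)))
Both numerator and denominator → 0 as x → 1/3^-; this is a 0/0 indeterminate form.
Expand each to leading order near x = 1/3: numerator ~ 6·(x - 1/3), denominator ~ 2·(x - 1/3)^2.
The limit of the ratio is -∞.

Final answer: -∞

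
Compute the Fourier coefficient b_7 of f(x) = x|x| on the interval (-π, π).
b_7 = (1/π) ∫_{-π}^{π} f(x)·sin(7x) dx.
Evaluate the integral (use parity and integration by parts as needed): b_7 = (-8 + 98·π^2)/(343·π).

Final answer: (-8 + 98·π^2)/(343·π)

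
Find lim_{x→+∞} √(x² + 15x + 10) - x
This is an ∞ − ∞ indeterminate form.
Multiply and divide by the conjugate √(x²+15x + 10) + x; the x² terms cancel, leaving (15x + 10)/(√(x²+15x + 10)+x) → 15/2.
Limit = 15/2.

Final answer: 15/2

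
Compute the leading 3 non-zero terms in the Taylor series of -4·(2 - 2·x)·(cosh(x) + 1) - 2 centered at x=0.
-4·x^2 + 16·x - 18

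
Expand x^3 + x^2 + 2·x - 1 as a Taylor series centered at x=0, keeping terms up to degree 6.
x^3 + x^2 + 2·x - 1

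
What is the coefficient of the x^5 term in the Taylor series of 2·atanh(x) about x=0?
Expand to order 5: 2·atanh(x) = 2·x^5/5 + 2·x^3/3 + 2·x + O(x^6).
The coefficient of x^5 is 2/5.

Final answer: 2/5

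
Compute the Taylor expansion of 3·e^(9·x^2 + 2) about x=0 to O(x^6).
243·x^4·e^(2)/2 + 27·x^2·e^(2) + 3·e^(2)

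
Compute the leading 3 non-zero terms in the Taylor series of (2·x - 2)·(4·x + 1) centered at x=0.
8·x^2 - 6·x - 2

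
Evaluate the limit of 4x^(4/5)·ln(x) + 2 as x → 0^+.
The product is a 0·∞ indeterminate form at x → 0⁺.
Rewrite the product as 4·ln(x) / x^(-4/5) and apply L'Hôpital, or use the standard hierarchy x^(-4/5) ≫ |ln x| as x → 0⁺.
The indeterminate product → 0, so the limit = 2.

Final answer: 2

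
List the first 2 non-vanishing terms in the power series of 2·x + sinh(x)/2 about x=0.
x^3/12 + 5·x/2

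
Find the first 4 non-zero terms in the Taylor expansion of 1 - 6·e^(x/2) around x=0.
-x^3/8 - 3·x^2/4 - 3·x - 5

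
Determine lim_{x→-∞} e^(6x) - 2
Evaluate the dominant behaviour as x → -∞; each term tends to a finite value or vanishes.
Limit = -2.

Final answer: -2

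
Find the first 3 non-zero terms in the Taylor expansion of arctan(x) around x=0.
x^5/5 - x^3/3 + x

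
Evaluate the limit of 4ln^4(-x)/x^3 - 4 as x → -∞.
The quotient is an ∞/∞ indeterminate form as x → -∞.
Compare growth rates of the dominant terms (exponentials ≫ polynomials ≫ logarithms), or apply L'Hôpital's rule; the quotient → 0.
Adding the constant: 0 - 4 = -4. Limit = -4.

Final answer: -4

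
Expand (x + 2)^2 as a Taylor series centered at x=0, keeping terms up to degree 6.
x^2 + 4·x + 4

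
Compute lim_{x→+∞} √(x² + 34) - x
This is an ∞ − ∞ indeterminate form.
Multiply and divide by the conjugate √(x²+34) + x; the x² terms cancel, leaving 34/(√(x²+34)+x) → 0.
Limit = 0.

Final answer: 0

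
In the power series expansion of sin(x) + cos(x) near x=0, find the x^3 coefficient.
Expand to order 3: sin(x) + cos(x) = -x^3/6 - x^2/2 + x + 1 + O(x^4).
The coefficient of x^3 is -1/6.

Final answer: -1/6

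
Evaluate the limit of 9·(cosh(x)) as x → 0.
Direct substitution at x = 0 gives 9.

Final answer: 9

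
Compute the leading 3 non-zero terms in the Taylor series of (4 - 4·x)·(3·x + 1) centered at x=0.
-12·x^2 + 8·x + 4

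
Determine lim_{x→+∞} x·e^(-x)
Evaluate the dominant behaviour as x → +∞; each term tends to a finite value or vanishes.
Limit = 0.

Final answer: 0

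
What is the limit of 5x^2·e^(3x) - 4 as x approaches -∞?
The product is a 0·∞ indeterminate form at x → -∞.
Rewrite the product as 5x^2 / e^(-3x) (an ∞/∞ form) and apply L'Hôpital, or use the standard hierarchy e^(3|x|) ≫ |x^2| as x → -∞.
The indeterminate product → 0, so the limit = -4.

Final answer: -4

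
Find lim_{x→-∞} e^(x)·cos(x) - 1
Evaluate the dominant behaviour as x → -∞; each term tends to a finite value or vanishes.
Limit = -1.

Final answer: -1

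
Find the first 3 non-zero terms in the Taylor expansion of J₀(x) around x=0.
x^4/64 - x^2/4 + 1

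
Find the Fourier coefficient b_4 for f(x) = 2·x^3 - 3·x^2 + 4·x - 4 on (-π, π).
b_4 = (1/π) ∫_{-π}^{π} f(x)·sin(4x) dx.
Evaluate the integral (use parity and integration by parts as needed): b_4 = -π^2 - 13/8.

Final answer: -π^2 - 13/8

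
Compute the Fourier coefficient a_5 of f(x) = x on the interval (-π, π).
a_5 = (1/π) ∫_{-π}^{π} f(x)·cos(5x) dx.
Evaluate the integral (use parity and integration by parts as needed): a_5 = 0.

Final answer: 0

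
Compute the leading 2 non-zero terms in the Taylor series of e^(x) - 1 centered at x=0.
x^2/2 + x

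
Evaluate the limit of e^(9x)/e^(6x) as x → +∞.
This is an ∞/∞ indeterminate form as x → +∞.
Rewrite e^(9x)/e^(6x) = e^((9−6)x) = e^(3x); the exponent coefficient is 3 > 0 so e^(3x) → ∞.
Limit = ∞.

Final answer: ∞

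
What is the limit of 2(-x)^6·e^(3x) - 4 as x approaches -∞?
The product is a 0·∞ indeterminate form at x → -∞.
Rewrite the product as 2(-x)^6 / e^(-3x) (an ∞/∞ form) and apply L'Hôpital, or use the standard hierarchy e^(3|x|) ≫ |(-x)^6| as x → -∞.
The indeterminate product → 0, so the limit = -4.

Final answer: -4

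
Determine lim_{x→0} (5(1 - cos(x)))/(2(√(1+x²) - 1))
Both numerator and denominator → 0 as x → 0; this is a 0/0 indeterminate form.
Expand each to leading order near x = 0: numerator ~ 5·x^2/2, denominator ~ x^2.
The limit of the ratio is 5/2.

Final answer: 5/2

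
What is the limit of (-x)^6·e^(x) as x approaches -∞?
This is a 0·∞ indeterminate form at x → -∞.
Rewrite the product as (-x)^6 / e^(-x) (an ∞/∞ form) and apply L'Hôpital, or use the standard hierarchy e^(|x|) ≫ |(-x)^6| as x → -∞.
The indeterminate product → 0, so the limit = 0.

Final answer: 0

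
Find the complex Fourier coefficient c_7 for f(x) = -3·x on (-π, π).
Compute the real Fourier coefficients first: a_7 = 0, b_7 = -6/7.
Then c_7 = (a_7 − i·b_7)/2 = 3·i/7.

Final answer: 3·i/7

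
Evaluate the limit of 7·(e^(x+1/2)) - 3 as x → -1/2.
Direct substitution at x = -1/2 gives 4.

Final answer: 4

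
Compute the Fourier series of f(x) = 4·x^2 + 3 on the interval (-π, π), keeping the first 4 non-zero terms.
-16·cos(x) + 4·cos(2·x) - 16·cos(3·x)/9 + 3 + 4·π^2/3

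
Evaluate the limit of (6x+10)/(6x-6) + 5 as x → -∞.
Evaluate the dominant behaviour as x → -∞; each term tends to a finite value or vanishes.
Limit = 6.

Final answer: 6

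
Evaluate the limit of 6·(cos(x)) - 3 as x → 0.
Direct substitution at x = 0 gives 3.

Final answer: 3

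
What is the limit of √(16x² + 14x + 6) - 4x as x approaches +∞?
As x → +∞: multiply by the conjugate to get (14x+6)/(√(16x²+14x+6)+4x); the denominator ~ 8x, so the limit is 14/8 = 7/4.
Limit = 7/4.

Final answer: 7/4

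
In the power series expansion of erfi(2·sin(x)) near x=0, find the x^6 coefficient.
Expand to order 6: erfi(2·sin(x)) = 113·x^5/(30·√(π)) + 14·x^3/(3·√(π)) + 4·x/√(π) + O(x^7).
The coefficient of x^6 is 0.

Final answer: 0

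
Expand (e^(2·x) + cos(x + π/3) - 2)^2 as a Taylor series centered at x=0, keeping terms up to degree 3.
x^3·(17/3 - 11·√(3)/6) + x^2·(-7/4 + (-4 + √(3))^2/4) + x·(-2 + √(3)/2) + 1/4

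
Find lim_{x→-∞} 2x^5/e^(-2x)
This is an ∞/∞ indeterminate form as x → -∞.
Compare growth rates of the dominant terms (exponentials ≫ polynomials ≫ logarithms), or apply L'Hôpital's rule; the quotient → 0.
Limit = 0.

Final answer: 0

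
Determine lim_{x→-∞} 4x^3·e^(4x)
This is a 0·∞ indeterminate form at x → -∞.
Rewrite the product as 4x^3 / e^(-4x) (an ∞/∞ form) and apply L'Hôpital, or use the standard hierarchy e^(4|x|) ≫ |x^3| as x → -∞.
The indeterminate product → 0, so the limit = 0.

Final answer: 0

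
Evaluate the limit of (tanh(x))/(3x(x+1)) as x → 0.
Both numerator and denominator → 0 as x → 0; this is a 0/0 indeterminate form.
Expand each to leading order near x = 0: numerator ~ x, denominator ~ 3·x.
The limit of the ratio is 1/3.

Final answer: 1/3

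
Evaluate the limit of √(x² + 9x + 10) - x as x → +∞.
This is an ∞ − ∞ indeterminate form.
Multiply and divide by the conjugate √(x²+9x + 10) + x; the x² terms cancel, leaving (9x + 10)/(√(x²+9x + 10)+x) → 9/2.
Limit = 9/2.

Final answer: 9/2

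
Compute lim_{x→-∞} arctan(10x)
Evaluate the dominant behaviour as x → -∞; each term tends to a finite value or vanishes.
Limit = -π/2.

Final answer: -π/2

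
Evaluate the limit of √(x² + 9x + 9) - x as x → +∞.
This is an ∞ − ∞ indeterminate form.
Multiply and divide by the conjugate √(x²+9x + 9) + x; the x² terms cancel, leaving (9x + 9)/(√(x²+9x + 9)+x) → 9/2.
Limit = 9/2.

Final answer: 9/2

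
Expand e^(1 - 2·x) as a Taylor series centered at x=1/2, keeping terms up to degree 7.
1 - 2·(x - 1/2) + 2·(x - 1/2)^2 - 4·(x - 1/2)^3/3 + 2·(x - 1/2)^4/3 - 4·(x - 1/2)^5/15 + 4·(x - 1/2)^6/45 - 8·(x - 1/2)^7/315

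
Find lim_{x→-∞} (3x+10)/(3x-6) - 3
Evaluate the dominant behaviour as x → -∞; each term tends to a finite value or vanishes.
Limit = -2.

Final answer: -2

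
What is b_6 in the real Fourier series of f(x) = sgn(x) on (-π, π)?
b_6 = (1/π) ∫_{-π}^{π} f(x)·sin(6x) dx.
Evaluate the integral (use parity and integration by parts as needed): b_6 = 0.

Final answer: 0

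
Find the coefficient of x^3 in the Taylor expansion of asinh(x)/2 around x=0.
Expand to order 3: asinh(x)/2 = -x^3/12 + x/2 + O(x^4).
The coefficient of x^3 is -1/12.

Final answer: -1/12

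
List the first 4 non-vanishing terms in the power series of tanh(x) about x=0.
-17·x^7/315 + 2·x^5/15 - x^3/3 + x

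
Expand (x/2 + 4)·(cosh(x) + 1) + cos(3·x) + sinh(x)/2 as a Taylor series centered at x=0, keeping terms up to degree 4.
85·x^4/24 + x^3/3 - 5·x^2/2 + 3·x/2 + 9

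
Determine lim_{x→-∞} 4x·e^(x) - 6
The product is a 0·∞ indeterminate form at x → -∞.
Rewrite the product as 4x / e^(-x) (an ∞/∞ form) and apply L'Hôpital, or use the standard hierarchy e^(|x|) ≫ |x| as x → -∞.
The indeterminate product → 0, so the limit = -6.

Final answer: -6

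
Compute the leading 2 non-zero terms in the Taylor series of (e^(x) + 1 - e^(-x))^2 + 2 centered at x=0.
4·x + 3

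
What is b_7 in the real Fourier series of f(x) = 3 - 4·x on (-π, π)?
b_7 = (1/π) ∫_{-π}^{π} f(x)·sin(7x) dx.
Evaluate the integral (use parity and integration by parts as needed): b_7 = -8/7.

Final answer: -8/7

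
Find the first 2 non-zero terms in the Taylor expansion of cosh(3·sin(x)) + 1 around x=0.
9·x^2/2 + 2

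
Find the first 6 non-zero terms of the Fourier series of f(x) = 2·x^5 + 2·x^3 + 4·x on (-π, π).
(-76·π^2 + 4·π^4 + 464)·sin(x) + (-2·π^4 - 16 + 8·π^2)·sin(2·x) + (-44·π^2/27 + 304/81 + 4·π^4/3)·sin(3·x) + (-π^4 - 67/32 + π^2/4)·sin(4·x) + (976/625 + 4·π^2/25 + 4·π^4/5)·sin(5·x) + (-2·π^4/3 - 8·π^2/27 - 104/81)·sin(6·x)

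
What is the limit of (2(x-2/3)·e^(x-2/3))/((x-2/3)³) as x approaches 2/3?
Both numerator and denominator → 0 as x → 2/3; this is a 0/0 indeterminate form.
Expand each to leading order near x = 2/3: numerator ~ 2·(x - 2/3), denominator ~ (x - 2/3)^3.
The limit of the ratio is ∞.

Final answer: ∞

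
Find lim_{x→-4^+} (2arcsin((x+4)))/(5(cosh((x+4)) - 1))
Both numerator and denominator → 0 as x → -4^+; this is a 0/0 indeterminate form.
Expand each to leading order near x = -4: numerator ~ 2·(x + 4), denominator ~ 5·(x + 4)^2/2.
The limit of the ratio is ∞.

Final answer: ∞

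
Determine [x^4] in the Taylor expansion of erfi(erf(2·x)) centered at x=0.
Expand to order 4: erfi(erf(2·x)) = x^3·(-32/(3·π) + 128/(3·π^2)) + 8·x/π + O(x^5).
The coefficient of x^4 is 0.

Final answer: 0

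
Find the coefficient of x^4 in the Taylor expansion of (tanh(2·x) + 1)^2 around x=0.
Expand to order 4: (tanh(2·x) + 1)^2 = -32·x^4/3 - 16·x^3/3 + 4·x^2 + 4·x + 1 + O(x^5).
The coefficient of x^4 is -32/3.

Final answer: -32/3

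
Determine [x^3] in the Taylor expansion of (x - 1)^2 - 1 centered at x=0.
Expand to order 3: (x - 1)^2 - 1 = x^2 - 2·x + O(x^4).
The coefficient of x^3 is 0.

Final answer: 0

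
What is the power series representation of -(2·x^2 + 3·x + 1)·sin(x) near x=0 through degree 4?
x^4/2 - 11·x^3/6 - 3·x^2 - x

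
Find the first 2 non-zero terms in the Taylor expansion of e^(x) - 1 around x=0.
x^2/2 + x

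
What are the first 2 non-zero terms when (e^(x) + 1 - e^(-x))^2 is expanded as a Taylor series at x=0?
4·x + 1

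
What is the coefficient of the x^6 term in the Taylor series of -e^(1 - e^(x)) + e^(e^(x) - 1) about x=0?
Expand to order 6: -e^(1 - e^(x)) + e^(e^(x) - 1) = 53·x^6/180 + 9·x^5/20 + 7·x^4/12 + 2·x^3/3 + x^2 + 2·x + O(x^7).
The coefficient of x^6 is 53/180.

Final answer: 53/180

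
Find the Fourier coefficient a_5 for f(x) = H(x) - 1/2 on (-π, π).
a_5 = (1/π) ∫_{-π}^{π} f(x)·cos(5x) dx.
Evaluate the integral (use parity and integration by parts as needed): a_5 = 0.

Final answer: 0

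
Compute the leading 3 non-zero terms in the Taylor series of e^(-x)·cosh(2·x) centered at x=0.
5·x^2/2 - x + 1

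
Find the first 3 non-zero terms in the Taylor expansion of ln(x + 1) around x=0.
x^3/3 - x^2/2 + x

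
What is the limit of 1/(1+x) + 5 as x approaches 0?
Direct substitution at x = 0 gives 6.

Final answer: 6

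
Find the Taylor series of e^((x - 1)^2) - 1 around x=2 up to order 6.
-1 + e + 2·e·(x - 2) + 3·e·(x - 2)^2 + 10·e·(x - 2)^3/3 + 19·e·(x - 2)^4/6 + 13·e·(x - 2)^5/5 + 173·e·(x - 2)^6/90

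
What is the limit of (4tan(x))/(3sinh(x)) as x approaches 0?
Both numerator and denominator → 0 as x → 0; this is a 0/0 indeterminate form.
Expand each to leading order near x = 0: numerator ~ 4·x, denominator ~ 3·x.
The limit of the ratio is 4/3.

Final answer: 4/3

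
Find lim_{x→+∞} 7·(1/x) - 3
Evaluate the dominant behaviour as x → +∞; each term tends to a finite value or vanishes.
Limit = -3.

Final answer: -3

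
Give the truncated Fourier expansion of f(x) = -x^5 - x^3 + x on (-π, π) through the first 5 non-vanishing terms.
(-226 - 2·π^4 + 38·π^2)·sin(x) + (-4·π^2 + 5 + π^4)·sin(2·x) + (-2·π^4/3 + 10/81 + 22·π^2/27)·sin(3·x) + (-π^2/8 - 29/64 + π^4/2)·sin(4·x) + (-2·π^4/5 - 2·π^2/25 + 262/625)·sin(5·x)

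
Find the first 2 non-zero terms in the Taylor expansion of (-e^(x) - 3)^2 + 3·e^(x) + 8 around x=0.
11·x + 27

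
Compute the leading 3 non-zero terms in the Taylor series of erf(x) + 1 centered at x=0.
-2·x^3/(3·√(π)) + 2·x/√(π) + 1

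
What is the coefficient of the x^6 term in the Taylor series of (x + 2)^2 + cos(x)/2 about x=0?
Expand to order 6: (x + 2)^2 + cos(x)/2 = -x^6/1440 + x^4/48 + 3·x^2/4 + 4·x + 9/2 + O(x^7).
The coefficient of x^6 is -1/1440.

Final answer: -1/1440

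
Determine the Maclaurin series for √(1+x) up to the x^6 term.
-21·x^6/1024 + 7·x^5/256 - 5·x^4/128 + x^3/16 - x^2/8 + x/2 + 1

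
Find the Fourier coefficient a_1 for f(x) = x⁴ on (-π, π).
a_1 = (1/π) ∫_{-π}^{π} f(x)·cos(1x) dx.
Evaluate the integral (use parity and integration by parts as needed): a_1 = 48 - 8·π^2.

Final answer: 48 - 8·π^2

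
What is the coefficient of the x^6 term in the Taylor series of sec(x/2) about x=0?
Expand to order 6: sec(x/2) = 61·x^6/46080 + 5·x^4/384 + x^2/8 + 1 + O(x^7).
The coefficient of x^6 is 61/46080.

Final answer: 61/46080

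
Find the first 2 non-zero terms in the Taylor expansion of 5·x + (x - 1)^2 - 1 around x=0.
x^2 + 3·x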